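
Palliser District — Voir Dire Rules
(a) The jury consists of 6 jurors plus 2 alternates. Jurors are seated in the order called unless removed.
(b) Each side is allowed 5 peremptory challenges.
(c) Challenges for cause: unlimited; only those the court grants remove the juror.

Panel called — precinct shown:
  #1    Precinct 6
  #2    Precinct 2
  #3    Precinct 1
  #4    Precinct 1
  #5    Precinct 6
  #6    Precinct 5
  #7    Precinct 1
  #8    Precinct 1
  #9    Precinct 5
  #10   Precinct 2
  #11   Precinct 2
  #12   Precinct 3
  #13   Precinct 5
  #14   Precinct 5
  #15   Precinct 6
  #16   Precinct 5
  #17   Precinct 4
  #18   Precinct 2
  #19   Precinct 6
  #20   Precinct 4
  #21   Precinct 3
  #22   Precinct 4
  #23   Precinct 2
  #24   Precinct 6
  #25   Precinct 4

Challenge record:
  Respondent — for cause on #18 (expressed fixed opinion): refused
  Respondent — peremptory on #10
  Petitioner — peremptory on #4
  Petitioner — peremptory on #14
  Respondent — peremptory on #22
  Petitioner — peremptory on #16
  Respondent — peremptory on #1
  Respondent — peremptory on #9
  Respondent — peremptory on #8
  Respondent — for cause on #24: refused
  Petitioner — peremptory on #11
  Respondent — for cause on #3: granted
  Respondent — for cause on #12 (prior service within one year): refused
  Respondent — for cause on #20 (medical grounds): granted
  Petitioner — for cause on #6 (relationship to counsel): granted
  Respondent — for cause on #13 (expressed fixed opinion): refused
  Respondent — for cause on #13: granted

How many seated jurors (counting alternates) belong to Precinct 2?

Removed: #1, #3, #4, #6, #8, #9, #10, #11, #13, #14, #16, #20, #22.
Seated (8 incl. alternates): #2, #5, #7, #12, #15, #17, #18, #19.
Of those, in Precinct 2: #2, #18 → 2.

2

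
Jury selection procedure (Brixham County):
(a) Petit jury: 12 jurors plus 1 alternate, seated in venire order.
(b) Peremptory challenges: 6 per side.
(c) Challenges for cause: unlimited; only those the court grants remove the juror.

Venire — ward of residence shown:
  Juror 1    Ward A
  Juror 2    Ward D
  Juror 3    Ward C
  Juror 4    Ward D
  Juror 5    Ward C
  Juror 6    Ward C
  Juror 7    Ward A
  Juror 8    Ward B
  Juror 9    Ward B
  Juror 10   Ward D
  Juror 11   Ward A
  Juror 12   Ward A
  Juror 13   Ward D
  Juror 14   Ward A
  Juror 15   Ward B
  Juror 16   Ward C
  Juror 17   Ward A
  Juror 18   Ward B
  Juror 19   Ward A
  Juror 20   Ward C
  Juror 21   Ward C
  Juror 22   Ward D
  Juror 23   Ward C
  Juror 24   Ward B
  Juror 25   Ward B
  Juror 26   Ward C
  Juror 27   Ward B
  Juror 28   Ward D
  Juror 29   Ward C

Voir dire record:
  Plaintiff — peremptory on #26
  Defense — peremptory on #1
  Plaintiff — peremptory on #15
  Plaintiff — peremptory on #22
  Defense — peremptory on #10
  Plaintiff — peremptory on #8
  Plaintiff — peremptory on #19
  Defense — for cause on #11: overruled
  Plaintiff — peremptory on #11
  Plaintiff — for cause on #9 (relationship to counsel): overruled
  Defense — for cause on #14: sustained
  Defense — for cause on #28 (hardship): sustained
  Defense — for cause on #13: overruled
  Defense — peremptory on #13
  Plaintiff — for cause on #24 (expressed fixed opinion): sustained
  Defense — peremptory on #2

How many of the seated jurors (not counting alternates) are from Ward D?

Removed: #1, #2, #8, #10, #11, #13, #14, #15, #19, #22, #24, #26, #28.
Seated jurors 1–12: #3, #4, #5, #6, #7, #9, #12, #16, #17, #18, #20, #21 (alternates #23 not counted).
Of those, in Ward D: #4 → 1.

1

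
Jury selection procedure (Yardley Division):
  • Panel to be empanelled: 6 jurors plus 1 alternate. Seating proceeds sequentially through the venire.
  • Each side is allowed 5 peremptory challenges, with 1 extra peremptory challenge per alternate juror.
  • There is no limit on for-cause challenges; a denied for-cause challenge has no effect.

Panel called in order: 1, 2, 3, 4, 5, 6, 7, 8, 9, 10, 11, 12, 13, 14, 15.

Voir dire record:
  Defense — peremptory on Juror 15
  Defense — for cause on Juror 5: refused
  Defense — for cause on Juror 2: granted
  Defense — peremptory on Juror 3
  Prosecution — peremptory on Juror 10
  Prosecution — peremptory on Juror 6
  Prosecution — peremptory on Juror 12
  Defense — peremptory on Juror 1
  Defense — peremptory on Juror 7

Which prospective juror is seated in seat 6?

13

Removed: #1, #2, #3, #6, #7, #10, #12, #15. (#5 stays — for-cause denied.)
Seating in order: seats 1–6 → #4, #5, #8, #9, #11, #13; alternates → #14.
So seat 6 is #13.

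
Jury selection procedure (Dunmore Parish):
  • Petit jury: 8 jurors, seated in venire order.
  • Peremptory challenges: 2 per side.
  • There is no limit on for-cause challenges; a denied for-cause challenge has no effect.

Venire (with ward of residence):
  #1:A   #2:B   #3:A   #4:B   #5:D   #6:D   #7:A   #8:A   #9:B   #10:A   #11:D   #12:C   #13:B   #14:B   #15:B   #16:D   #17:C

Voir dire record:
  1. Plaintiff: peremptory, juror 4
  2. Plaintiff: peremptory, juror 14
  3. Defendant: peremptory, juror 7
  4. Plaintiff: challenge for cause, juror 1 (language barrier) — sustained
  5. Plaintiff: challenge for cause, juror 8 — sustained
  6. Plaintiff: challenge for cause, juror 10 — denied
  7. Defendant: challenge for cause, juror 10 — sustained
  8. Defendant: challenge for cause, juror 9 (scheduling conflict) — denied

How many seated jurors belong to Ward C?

1

Removed: #1, #4, #7, #8, #10, #14.
Seated jurors 1–8: #2, #3, #5, #6, #9, #11, #12, #13.
Of those, in Ward C: #12 → 1.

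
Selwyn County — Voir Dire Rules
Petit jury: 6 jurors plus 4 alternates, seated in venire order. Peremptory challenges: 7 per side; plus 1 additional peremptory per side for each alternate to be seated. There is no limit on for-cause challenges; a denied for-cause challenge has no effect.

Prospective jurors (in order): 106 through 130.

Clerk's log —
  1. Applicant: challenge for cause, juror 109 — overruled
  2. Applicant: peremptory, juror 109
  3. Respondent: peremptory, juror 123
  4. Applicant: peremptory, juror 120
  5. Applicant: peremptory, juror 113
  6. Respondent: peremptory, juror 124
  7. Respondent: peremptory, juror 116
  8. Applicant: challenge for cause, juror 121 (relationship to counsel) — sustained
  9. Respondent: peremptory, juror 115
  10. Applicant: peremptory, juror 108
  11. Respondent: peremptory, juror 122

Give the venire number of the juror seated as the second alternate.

Removed: #108, #109, #113, #115, #116, #120, #121, #122, #123, #124.
Seating in order: seats 1–6 → #106, #107, #110, #111, #112, #114; alternates → #117, #118, #119, #125.
So alternate 2 is #118.

118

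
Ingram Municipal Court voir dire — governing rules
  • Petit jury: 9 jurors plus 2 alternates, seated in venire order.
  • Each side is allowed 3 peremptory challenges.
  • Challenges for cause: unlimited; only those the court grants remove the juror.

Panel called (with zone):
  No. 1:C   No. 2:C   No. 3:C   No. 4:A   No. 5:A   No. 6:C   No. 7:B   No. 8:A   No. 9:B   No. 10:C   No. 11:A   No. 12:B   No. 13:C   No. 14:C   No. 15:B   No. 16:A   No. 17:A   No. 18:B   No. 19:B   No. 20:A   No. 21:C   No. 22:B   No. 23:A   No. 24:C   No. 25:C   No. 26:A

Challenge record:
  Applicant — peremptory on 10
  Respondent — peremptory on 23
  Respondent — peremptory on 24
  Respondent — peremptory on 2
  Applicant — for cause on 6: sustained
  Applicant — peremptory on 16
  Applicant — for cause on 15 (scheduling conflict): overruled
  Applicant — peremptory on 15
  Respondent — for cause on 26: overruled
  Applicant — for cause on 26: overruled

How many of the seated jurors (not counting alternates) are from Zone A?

Removed: #2, #6, #10, #15, #16, #23, #24.
Seated jurors 1–9: #1, #3, #4, #5, #7, #8, #9, #11, #12 (alternates #13, #14 not counted).
Of those, in Zone A: #4, #5, #8, #11 → 4.

4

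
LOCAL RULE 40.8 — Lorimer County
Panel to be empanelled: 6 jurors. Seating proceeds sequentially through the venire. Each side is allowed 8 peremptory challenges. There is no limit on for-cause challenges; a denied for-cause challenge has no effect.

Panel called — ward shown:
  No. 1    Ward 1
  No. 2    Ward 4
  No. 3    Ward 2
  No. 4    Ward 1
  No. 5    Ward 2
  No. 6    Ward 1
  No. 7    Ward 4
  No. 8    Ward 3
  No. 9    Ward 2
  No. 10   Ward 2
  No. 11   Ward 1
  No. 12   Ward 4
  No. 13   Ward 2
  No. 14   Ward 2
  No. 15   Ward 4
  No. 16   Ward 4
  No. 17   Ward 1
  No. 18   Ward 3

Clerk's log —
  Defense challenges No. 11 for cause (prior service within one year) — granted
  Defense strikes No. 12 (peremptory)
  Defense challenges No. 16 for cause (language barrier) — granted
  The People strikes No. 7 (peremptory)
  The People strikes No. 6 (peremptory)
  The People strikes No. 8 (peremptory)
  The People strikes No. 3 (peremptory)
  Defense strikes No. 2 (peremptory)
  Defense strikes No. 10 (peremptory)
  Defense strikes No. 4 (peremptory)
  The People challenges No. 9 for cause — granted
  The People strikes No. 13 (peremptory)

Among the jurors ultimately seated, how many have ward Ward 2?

2

Removed: #2, #3, #4, #6, #7, #8, #9, #10, #11, #12, #13, #16.
Seated jurors 1–6: #1, #5, #14, #15, #17, #18.
Of those, in Ward 2: #5, #14 → 2.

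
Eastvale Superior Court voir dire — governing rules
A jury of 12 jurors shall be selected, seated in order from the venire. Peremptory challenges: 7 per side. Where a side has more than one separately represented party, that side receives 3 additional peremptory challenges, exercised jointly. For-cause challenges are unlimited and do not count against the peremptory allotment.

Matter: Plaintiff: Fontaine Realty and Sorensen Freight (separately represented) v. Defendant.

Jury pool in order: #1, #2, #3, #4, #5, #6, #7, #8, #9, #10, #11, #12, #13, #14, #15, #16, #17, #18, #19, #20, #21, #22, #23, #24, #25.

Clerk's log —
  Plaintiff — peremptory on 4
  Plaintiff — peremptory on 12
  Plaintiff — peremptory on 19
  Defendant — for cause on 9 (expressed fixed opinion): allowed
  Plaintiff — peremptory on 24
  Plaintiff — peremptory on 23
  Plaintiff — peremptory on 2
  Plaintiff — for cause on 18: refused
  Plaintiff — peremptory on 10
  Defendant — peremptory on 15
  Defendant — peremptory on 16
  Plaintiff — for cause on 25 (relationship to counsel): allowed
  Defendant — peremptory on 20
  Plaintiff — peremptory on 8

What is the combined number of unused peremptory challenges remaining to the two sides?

6

Plaintiff allotment: 7 base + 3 multi-party = 10. Defendant allotment: 7.
Plaintiff peremptories used: #4, #12, #19, #24, #23, #2, #10, #8 — 8 (for-cause on #18, #25 don't count).
Defendant peremptories used: #15, #16, #20 — 3 (the for-cause on #9 doesn't count).
Remaining: (10 − 8) + (7 − 3) = 6.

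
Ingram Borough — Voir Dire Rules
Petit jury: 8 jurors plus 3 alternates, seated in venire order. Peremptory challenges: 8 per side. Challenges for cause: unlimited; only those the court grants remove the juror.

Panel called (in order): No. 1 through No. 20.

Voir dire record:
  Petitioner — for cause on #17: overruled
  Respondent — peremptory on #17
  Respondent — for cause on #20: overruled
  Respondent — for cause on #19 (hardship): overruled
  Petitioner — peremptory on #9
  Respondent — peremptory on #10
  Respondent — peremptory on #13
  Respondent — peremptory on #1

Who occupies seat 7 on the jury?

8

Removed: #1, #9, #10, #13, #17. (#19, #20 stay — for-cause denied.)
Filling seats in venire order through position 7: #2, #3, #4, #5, #6, #7, #8.
So seat 7 is #8.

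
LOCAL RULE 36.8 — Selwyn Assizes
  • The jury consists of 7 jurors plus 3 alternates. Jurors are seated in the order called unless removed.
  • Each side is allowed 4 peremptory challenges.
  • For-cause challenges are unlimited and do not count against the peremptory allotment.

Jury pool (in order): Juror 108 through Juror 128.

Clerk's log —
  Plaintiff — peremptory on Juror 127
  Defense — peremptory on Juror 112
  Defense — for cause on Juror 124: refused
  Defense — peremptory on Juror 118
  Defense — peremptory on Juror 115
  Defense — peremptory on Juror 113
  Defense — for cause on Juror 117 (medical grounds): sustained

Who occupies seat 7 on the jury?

119

Removed: #112, #113, #115, #117, #118, #127. (#124 stays — for-cause denied.)
Seating in order: seats 1–7 → #108, #109, #110, #111, #114, #116, #119; alternates → #120, #121, #122.
So seat 7 is #119.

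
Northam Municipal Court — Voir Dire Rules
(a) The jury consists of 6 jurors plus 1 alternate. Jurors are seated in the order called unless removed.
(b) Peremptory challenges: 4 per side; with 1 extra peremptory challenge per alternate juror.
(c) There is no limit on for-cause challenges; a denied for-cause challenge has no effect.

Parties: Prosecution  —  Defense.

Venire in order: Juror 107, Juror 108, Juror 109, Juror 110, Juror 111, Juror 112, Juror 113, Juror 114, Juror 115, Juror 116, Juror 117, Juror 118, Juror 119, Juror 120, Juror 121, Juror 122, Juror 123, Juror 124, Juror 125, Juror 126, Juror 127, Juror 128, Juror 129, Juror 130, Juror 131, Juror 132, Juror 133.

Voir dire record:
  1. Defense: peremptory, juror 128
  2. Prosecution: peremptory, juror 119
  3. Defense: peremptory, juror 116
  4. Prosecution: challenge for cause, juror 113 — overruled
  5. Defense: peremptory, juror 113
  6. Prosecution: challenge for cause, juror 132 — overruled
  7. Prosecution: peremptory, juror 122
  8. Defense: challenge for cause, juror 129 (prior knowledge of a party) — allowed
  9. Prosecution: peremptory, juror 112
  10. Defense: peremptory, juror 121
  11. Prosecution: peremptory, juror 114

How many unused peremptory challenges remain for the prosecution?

1

Prosecution allotment: 4 base + 1 × 1 alternate = 5.
Prosecution peremptories used: #119, #122, #112, #114 — 4 (for-cause on #113, #132 don't count).
Remaining: 5 − 4 = 1.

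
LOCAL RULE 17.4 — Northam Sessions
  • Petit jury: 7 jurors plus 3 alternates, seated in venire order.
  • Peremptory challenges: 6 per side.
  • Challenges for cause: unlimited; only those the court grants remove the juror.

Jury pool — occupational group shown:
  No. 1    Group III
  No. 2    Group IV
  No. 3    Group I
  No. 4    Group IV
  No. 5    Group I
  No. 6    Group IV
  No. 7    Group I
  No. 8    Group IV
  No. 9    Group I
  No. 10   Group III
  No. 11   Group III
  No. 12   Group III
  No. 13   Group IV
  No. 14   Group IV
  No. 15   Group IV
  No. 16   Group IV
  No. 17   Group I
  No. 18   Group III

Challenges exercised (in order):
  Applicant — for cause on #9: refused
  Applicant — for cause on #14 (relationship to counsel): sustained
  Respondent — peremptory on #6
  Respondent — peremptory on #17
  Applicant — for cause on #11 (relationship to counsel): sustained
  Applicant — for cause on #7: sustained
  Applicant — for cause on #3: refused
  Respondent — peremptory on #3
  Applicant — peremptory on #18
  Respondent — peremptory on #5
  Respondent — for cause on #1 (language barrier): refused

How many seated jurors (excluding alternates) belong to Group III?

3

Removed: #3, #5, #6, #7, #11, #14, #17, #18.
Seated jurors 1–7: #1, #2, #4, #8, #9, #10, #12 (alternates #13, #15, #16 not counted).
Of those, in Group III: #1, #10, #12 → 3.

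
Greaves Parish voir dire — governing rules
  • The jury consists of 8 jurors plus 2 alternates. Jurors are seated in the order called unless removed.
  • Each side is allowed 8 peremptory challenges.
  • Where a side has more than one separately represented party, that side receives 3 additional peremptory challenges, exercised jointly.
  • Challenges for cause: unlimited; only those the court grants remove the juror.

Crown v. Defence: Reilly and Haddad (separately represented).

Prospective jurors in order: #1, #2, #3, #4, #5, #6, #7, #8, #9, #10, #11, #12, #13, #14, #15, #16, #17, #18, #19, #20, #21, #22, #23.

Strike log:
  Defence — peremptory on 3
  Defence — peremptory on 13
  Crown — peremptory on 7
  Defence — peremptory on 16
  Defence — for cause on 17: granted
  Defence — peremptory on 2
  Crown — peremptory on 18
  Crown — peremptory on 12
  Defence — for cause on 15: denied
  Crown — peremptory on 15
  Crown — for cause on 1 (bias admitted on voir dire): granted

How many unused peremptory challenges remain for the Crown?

4

Crown allotment: 8.
Crown peremptories used: #7, #18, #12, #15 — 4 (the for-cause on #1 doesn't count).
Remaining: 8 − 4 = 4.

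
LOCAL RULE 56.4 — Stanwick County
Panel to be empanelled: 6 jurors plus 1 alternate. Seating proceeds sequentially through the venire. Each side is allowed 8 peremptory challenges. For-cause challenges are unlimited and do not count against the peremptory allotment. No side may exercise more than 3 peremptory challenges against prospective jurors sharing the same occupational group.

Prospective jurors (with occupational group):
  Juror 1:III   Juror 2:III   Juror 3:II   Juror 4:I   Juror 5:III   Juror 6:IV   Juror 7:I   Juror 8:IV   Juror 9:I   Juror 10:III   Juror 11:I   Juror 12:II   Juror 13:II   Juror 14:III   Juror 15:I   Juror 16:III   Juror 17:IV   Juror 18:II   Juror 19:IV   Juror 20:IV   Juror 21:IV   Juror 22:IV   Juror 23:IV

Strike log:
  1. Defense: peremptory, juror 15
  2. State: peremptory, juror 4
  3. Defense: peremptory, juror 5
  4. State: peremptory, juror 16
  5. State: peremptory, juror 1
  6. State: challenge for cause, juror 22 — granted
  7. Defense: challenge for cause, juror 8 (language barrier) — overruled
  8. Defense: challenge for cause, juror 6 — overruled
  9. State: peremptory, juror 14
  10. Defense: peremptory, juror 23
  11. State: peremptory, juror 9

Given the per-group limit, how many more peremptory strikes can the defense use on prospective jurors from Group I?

Defense peremptories so far: #15, #5, #23 — 3 of 8 used, 5 left overall.
Against Group I: #15 — 1 used; per-group cap 3 leaves 2.
Binding limit: min(5, 2) = 2.

2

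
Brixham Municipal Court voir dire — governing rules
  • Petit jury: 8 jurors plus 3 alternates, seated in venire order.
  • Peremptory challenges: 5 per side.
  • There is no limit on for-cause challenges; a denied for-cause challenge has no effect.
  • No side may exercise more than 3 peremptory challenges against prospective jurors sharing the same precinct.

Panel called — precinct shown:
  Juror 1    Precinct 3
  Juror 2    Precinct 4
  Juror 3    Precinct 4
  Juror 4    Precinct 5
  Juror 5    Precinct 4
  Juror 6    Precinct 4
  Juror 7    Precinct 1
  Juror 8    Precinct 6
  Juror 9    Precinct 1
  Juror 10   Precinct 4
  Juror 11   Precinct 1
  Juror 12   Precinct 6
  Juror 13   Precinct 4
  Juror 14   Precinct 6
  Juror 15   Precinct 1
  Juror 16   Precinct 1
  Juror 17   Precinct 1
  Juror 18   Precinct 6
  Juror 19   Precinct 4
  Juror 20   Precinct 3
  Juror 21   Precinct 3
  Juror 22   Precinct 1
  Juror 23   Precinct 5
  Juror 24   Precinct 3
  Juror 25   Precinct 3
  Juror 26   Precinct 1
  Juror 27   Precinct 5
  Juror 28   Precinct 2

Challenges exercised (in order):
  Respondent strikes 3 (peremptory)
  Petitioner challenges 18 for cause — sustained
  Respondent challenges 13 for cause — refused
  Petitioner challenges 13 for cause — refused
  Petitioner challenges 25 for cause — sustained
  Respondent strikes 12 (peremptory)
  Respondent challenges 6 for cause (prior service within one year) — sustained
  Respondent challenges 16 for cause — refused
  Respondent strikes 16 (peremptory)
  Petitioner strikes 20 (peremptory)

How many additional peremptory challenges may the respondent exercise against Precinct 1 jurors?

Respondent peremptories so far: #3, #12, #16 — 3 of 5 used, 2 left overall.
Against Precinct 1: #16 — 1 used; per-precinct cap 3 leaves 2.
Binding limit: min(2, 2) = 2.

2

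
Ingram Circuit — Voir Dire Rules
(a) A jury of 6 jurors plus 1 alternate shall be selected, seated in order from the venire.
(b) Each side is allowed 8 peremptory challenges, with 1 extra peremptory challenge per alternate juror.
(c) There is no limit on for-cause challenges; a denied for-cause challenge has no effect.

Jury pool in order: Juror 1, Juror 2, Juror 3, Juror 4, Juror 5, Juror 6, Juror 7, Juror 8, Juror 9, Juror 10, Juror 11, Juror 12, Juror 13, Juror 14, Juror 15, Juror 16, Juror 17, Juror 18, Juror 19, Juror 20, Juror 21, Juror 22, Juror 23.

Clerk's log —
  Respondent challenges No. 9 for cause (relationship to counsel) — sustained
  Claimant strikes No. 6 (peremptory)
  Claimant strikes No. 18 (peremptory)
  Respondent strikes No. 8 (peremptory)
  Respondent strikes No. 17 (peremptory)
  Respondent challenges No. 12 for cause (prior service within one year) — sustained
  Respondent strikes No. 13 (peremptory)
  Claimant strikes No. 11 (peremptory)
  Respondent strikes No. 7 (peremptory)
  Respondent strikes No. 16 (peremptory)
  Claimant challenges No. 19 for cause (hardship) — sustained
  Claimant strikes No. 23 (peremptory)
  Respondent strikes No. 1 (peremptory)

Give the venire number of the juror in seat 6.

14

Removed: #1, #6, #7, #8, #9, #11, #12, #13, #16, #17, #18, #19, #23.
Seating in order: seats 1–6 → #2, #3, #4, #5, #10, #14; alternates → #15.
So seat 6 is #14.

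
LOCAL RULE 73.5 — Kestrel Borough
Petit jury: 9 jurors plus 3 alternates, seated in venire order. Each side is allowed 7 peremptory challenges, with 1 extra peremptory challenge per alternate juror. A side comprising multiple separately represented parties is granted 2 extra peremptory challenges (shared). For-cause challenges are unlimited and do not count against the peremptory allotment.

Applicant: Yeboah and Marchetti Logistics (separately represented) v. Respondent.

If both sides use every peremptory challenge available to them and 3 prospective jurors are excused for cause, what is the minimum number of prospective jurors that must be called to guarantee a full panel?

37

Seats to fill: 9 + 3 alternates = 12.
Peremptories — Applicant: 7 + 1×3 + 2 = 12; Respondent: 7 + 1×3 = 10; total 22.
For-cause removals: 3.
Minimum venire: 12 + 22 + 3 = 37.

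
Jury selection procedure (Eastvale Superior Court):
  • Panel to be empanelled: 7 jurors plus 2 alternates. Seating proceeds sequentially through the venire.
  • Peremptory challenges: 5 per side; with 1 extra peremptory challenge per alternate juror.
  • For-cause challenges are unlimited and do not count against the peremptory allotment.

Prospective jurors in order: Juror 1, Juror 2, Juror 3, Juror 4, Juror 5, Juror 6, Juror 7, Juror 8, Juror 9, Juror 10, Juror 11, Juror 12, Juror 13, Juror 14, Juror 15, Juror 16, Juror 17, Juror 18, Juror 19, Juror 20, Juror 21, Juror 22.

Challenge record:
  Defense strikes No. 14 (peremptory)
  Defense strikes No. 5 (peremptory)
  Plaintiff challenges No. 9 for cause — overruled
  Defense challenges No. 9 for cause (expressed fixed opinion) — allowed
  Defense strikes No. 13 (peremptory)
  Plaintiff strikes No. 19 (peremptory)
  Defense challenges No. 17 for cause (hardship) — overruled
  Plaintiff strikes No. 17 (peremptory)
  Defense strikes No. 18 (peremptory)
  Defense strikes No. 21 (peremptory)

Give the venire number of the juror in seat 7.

8

Removed: #5, #9, #13, #14, #17, #18, #19, #21.
Seating in order: seats 1–7 → #1, #2, #3, #4, #6, #7, #8; alternates → #10, #11.
So seat 7 is #8.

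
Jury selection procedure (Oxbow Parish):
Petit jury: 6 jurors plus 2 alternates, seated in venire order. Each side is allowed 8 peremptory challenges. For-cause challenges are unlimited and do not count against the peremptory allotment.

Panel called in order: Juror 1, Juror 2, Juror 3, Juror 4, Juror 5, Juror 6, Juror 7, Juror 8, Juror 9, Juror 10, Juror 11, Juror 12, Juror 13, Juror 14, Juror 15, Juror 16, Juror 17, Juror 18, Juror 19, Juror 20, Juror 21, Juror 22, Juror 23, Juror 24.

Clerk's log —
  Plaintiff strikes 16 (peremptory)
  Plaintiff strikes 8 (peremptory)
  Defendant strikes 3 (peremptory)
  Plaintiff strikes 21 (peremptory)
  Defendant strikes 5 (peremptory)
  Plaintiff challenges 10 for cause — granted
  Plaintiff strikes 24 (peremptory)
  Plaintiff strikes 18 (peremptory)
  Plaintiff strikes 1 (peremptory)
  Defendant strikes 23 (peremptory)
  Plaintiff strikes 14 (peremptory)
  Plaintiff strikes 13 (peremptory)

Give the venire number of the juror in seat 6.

11

Removed: #1, #3, #5, #8, #10, #13, #14, #16, #18, #21, #23, #24.
Seating in order: seats 1–6 → #2, #4, #6, #7, #9, #11; alternates → #12, #15.
So seat 6 is #11.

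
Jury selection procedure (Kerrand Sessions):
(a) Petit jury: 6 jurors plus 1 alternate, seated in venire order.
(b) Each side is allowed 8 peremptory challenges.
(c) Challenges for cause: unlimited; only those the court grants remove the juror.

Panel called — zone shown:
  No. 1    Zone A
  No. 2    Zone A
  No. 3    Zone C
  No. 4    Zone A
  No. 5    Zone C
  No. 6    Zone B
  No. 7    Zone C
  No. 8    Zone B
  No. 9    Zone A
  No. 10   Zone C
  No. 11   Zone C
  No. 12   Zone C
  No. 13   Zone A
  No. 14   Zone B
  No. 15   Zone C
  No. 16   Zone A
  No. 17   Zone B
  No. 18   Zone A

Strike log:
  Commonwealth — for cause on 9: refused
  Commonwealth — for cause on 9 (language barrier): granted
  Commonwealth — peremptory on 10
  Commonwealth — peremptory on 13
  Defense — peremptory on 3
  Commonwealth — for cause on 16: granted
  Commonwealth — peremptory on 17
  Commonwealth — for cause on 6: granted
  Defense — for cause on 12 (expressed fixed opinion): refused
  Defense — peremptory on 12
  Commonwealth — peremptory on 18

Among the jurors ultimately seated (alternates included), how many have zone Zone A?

3

Removed: #3, #6, #9, #10, #12, #13, #16, #17, #18.
Seated (7 incl. alternates): #1, #2, #4, #5, #7, #8, #11.
Of those, in Zone A: #1, #2, #4 → 3.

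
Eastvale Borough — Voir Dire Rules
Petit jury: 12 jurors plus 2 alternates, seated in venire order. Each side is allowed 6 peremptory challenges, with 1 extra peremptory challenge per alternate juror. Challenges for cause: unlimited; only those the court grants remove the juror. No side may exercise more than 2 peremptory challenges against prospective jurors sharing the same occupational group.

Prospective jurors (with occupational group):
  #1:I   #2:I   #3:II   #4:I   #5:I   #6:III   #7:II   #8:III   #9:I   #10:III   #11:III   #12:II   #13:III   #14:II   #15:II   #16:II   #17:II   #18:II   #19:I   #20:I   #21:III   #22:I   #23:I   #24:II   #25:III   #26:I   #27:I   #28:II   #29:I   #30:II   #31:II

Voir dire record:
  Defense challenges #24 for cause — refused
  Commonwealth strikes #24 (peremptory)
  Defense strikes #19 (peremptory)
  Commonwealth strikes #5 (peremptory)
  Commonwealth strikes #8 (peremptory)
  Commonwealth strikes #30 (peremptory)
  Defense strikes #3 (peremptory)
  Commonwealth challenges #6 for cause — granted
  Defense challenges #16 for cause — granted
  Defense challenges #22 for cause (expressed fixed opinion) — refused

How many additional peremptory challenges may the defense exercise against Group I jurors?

1

Defense peremptories so far: #19, #3 — 2 of 8 used, 6 left overall.
Against Group I: #19 — 1 used; per-group cap 2 leaves 1.
Binding limit: min(6, 1) = 1.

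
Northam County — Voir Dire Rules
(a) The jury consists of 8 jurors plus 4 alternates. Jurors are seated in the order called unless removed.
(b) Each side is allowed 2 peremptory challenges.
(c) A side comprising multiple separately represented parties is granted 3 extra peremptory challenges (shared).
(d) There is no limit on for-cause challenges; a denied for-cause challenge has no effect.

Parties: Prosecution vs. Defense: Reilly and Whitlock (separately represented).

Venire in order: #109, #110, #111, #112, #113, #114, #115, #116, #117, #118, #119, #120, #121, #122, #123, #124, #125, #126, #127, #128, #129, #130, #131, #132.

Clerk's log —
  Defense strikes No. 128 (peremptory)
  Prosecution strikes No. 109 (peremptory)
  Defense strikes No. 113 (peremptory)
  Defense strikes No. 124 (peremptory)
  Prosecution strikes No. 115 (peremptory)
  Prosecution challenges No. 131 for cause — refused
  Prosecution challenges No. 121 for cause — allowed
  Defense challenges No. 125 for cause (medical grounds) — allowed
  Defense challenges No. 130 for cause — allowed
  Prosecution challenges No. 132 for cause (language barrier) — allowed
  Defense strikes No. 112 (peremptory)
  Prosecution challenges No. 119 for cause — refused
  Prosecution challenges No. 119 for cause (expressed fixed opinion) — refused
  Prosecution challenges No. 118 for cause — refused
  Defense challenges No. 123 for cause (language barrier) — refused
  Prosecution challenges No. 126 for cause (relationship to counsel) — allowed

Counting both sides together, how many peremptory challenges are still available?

Prosecution allotment: 2. Defense allotment: 2 base + 3 multi-party = 5.
Prosecution peremptories used: #109, #115 — 2 (for-cause on #131, #121, #132, #119, #119, #118, #126 don't count).
Defense peremptories used: #128, #113, #124, #112 — 4 (for-cause on #125, #130, #123 don't count).
Remaining: (2 − 2) + (5 − 4) = 1.

1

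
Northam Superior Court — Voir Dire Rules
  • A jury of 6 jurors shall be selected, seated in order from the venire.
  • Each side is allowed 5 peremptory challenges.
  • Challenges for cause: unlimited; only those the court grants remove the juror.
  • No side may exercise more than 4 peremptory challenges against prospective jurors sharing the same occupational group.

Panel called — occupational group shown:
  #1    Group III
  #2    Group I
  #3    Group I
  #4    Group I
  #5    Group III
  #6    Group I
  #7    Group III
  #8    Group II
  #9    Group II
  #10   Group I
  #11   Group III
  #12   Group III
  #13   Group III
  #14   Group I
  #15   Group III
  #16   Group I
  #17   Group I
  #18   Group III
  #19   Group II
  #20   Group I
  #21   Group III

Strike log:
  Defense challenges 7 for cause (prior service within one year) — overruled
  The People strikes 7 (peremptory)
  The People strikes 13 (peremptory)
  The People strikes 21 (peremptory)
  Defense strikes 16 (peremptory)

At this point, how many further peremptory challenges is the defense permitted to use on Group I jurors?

3

Defense peremptories so far: #16 — 1 of 5 used, 4 left overall.
Against Group I: #16 — 1 used; per-group cap 4 leaves 3.
Binding limit: min(4, 3) = 3.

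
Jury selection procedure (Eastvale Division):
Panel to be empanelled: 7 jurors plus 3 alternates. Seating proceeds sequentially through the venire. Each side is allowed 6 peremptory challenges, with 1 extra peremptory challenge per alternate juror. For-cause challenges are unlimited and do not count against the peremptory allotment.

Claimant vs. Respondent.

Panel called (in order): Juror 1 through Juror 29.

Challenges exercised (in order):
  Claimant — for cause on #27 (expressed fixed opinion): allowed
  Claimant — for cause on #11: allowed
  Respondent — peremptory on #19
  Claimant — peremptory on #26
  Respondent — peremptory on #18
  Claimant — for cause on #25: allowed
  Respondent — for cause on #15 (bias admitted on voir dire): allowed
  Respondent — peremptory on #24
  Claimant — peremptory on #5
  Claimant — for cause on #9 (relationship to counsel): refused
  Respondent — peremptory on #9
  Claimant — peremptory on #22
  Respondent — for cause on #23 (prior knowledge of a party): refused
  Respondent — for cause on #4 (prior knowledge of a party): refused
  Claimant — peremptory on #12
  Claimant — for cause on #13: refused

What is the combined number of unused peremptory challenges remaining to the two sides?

10

Claimant allotment: 6 base + 1 × 3 alternates = 9. Respondent allotment: 6 base + 1 × 3 alternates = 9.
Claimant peremptories used: #26, #5, #22, #12 — 4 (for-cause on #27, #11, #25, #9, #13 don't count).
Respondent peremptories used: #19, #18, #24, #9 — 4 (for-cause on #15, #23, #4 don't count).
Remaining: (9 − 4) + (9 − 4) = 10.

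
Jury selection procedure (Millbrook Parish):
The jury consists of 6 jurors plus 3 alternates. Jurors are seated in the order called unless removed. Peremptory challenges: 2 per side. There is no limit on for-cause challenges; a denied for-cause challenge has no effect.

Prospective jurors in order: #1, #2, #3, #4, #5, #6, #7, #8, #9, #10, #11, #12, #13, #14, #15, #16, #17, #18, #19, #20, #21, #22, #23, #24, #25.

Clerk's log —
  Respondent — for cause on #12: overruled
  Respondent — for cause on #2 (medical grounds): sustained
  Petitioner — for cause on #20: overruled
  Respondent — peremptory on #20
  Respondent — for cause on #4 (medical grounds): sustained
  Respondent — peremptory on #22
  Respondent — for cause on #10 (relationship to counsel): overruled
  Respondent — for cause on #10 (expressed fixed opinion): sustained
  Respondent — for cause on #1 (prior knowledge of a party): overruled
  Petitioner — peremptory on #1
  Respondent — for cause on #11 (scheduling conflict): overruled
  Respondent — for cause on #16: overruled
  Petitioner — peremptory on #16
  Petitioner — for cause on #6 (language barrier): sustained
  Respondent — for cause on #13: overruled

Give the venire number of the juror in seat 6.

11

Removed: #1, #2, #4, #6, #10, #16, #20, #22. (#11, #12, #13 stay — for-cause denied.)
Seating in order: seats 1–6 → #3, #5, #7, #8, #9, #11; alternates → #12, #13, #14.
So seat 6 is #11.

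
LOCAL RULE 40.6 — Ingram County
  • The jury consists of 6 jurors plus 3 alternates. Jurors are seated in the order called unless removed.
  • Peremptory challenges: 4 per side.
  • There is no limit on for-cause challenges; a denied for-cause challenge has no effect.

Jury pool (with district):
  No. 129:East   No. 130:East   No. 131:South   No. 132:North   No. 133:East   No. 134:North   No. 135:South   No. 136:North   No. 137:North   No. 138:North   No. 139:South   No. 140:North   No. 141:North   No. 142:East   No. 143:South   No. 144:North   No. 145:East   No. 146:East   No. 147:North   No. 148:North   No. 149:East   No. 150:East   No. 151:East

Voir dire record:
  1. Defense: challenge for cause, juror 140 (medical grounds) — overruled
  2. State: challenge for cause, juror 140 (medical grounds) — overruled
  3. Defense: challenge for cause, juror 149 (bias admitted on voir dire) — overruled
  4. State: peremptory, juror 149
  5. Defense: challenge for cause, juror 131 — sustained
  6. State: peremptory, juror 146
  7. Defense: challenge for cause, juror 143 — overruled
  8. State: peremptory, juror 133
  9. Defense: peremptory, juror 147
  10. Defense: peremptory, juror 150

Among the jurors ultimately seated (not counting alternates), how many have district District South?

1

Removed: #131, #133, #146, #147, #149, #150.
Seated jurors 1–6: #129, #130, #132, #134, #135, #136 (alternates #137, #138, #139 not counted).
Of those, in District South: #135 → 1.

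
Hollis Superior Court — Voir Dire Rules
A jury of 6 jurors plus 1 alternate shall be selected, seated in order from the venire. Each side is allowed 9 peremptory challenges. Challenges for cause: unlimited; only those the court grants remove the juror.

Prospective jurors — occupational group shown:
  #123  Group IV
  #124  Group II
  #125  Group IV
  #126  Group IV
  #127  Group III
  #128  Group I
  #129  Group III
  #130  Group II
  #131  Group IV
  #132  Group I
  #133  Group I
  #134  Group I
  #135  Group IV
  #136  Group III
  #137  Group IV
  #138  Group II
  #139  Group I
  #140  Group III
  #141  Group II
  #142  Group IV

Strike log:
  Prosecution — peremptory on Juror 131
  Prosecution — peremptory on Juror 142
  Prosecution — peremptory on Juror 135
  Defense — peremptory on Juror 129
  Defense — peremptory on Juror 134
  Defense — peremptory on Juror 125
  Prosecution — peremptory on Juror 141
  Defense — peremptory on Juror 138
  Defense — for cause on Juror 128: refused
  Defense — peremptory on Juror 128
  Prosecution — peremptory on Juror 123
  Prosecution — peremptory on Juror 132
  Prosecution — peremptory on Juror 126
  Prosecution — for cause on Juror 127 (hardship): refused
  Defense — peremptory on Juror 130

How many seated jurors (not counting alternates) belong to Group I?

Removed: #123, #125, #126, #128, #129, #130, #131, #132, #134, #135, #138, #141, #142.
Seated jurors 1–6: #124, #127, #133, #136, #137, #139 (alternates #140 not counted).
Of those, in Group I: #133, #139 → 2.

2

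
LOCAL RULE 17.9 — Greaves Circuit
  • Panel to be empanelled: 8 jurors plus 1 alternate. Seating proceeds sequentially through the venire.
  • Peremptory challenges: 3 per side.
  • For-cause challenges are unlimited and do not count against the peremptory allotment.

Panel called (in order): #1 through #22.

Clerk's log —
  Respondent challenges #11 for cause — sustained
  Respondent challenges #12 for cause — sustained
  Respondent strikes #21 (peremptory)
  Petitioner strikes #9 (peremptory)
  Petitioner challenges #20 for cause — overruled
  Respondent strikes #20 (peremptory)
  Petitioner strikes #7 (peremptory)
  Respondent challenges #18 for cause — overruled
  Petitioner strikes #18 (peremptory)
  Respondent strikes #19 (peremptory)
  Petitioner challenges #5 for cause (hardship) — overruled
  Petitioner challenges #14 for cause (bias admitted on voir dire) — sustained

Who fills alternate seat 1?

13

Removed: #7, #9, #11, #12, #14, #18, #19, #20, #21. (#5 stays — for-cause denied.)
Seating in order: seats 1–8 → #1, #2, #3, #4, #5, #6, #8, #10; alternates → #13.
So alternate 1 is #13.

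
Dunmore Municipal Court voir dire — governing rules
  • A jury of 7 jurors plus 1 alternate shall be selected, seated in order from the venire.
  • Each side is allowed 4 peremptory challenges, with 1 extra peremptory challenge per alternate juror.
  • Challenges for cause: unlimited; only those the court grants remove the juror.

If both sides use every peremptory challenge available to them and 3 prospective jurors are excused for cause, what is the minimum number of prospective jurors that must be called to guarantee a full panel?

21

Seats to fill: 7 + 1 alternates = 8.
Peremptories: 4 + 1×1 = 5 per side × 2 sides = 10.
For-cause removals: 3.
Minimum venire: 8 + 10 + 3 = 21.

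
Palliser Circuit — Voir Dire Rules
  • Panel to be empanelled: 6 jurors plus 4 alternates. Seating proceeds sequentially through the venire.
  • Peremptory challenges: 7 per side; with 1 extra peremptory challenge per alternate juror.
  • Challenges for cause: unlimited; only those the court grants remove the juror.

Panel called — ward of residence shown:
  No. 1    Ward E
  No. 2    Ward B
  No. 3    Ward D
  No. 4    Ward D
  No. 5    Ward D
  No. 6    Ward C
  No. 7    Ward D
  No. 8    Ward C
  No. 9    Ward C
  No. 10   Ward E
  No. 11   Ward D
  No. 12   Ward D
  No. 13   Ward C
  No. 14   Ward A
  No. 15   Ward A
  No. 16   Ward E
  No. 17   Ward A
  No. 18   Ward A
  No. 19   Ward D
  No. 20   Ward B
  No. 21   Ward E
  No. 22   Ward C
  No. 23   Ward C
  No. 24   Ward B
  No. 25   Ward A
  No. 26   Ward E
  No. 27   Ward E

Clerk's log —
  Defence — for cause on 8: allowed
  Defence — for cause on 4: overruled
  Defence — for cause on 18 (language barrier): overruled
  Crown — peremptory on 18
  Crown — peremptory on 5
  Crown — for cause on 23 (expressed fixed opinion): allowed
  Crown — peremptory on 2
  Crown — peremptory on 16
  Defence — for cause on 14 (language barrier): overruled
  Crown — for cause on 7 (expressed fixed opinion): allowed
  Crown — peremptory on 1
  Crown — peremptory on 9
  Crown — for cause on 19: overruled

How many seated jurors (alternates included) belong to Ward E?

Removed: #1, #2, #5, #7, #8, #9, #16, #18, #23.
Seated (10 incl. alternates): #3, #4, #6, #10, #11, #12, #13, #14, #15, #17.
Of those, in Ward E: #10 → 1.

1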